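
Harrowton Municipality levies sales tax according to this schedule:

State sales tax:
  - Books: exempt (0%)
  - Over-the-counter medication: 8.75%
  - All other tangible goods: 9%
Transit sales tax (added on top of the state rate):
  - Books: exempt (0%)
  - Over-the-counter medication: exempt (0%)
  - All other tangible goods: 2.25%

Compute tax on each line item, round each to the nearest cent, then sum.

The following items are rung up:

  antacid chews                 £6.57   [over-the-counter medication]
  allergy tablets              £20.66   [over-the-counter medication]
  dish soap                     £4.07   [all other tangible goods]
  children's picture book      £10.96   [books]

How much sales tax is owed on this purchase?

Antacid chews £6.57: over-the-counter medication → 8.75% + 0% transit = 8.75% → £0.57
Allergy tablets £20.66: over-the-counter medication → 8.75% + 0% transit = 8.75% → £1.81
Dish soap £4.07: all other tangible goods → 9% + 2.25% transit = 11.25% → £0.46
Children's picture book £10.96: books → 0% + 0% transit = 0% → £0.00
Total tax = £0.57 + £1.81 + £0.46 = £2.84

£2.84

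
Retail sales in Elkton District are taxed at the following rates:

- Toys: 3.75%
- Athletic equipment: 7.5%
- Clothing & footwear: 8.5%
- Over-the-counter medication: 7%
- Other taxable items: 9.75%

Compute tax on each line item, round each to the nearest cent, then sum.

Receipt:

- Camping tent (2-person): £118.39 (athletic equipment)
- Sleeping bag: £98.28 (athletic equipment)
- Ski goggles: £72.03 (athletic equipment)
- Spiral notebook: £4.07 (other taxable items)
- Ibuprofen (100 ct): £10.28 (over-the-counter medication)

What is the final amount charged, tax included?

Camping tent (2-person) £118.39: athletic equipment → 7.5% → £8.88
Sleeping bag £98.28: athletic equipment → 7.5% → £7.37
Ski goggles £72.03: athletic equipment → 7.5% → £5.40
Spiral notebook £4.07: other taxable items → 9.75% → £0.40
Ibuprofen (100 ct) £10.28: over-the-counter medication → 7% → £0.72
Subtotal = £303.05; tax = £22.77; total due = £325.82

£325.82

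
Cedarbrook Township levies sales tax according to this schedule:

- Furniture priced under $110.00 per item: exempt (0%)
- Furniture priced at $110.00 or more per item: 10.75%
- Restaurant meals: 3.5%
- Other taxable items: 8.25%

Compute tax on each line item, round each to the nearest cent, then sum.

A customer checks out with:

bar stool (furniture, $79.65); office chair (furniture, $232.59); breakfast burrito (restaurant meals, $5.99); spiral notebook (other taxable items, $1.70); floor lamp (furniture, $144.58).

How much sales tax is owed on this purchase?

$40.89

Bar stool $79.65: furniture, under $110.00 → 0% → $0.00
Office chair $232.59: furniture, $110.00 or more → 10.75% → $25.00
Breakfast burrito $5.99: restaurant meals → 3.5% → $0.21
Spiral notebook $1.70: other taxable items → 8.25% → $0.14
Floor lamp $144.58: furniture, $110.00 or more → 10.75% → $15.54
Total tax = $25.00 + $0.21 + $0.14 + $15.54 = $40.89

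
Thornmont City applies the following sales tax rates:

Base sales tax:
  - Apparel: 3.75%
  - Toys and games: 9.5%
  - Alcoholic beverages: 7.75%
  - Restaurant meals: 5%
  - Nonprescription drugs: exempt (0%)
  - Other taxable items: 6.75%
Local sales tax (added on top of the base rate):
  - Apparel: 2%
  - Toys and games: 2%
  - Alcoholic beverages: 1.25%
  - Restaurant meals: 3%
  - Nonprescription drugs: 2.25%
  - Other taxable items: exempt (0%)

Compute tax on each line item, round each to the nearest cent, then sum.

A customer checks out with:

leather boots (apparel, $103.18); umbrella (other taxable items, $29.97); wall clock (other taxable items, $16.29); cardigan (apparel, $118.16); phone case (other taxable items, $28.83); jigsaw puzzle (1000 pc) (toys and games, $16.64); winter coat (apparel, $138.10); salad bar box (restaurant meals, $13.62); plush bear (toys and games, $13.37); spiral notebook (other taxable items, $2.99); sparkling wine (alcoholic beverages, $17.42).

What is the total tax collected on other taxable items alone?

$5.27

Umbrella $29.97: other taxable items → 6.75% + 0% local = 6.75% → $2.02
Wall clock $16.29: other taxable items → 6.75% + 0% local = 6.75% → $1.10
Phone case $28.83: other taxable items → 6.75% + 0% local = 6.75% → $1.95
Spiral notebook $2.99: other taxable items → 6.75% + 0% local = 6.75% → $0.20
Tax on other taxable items = $2.02 + $1.10 + $1.95 + $0.20 = $5.27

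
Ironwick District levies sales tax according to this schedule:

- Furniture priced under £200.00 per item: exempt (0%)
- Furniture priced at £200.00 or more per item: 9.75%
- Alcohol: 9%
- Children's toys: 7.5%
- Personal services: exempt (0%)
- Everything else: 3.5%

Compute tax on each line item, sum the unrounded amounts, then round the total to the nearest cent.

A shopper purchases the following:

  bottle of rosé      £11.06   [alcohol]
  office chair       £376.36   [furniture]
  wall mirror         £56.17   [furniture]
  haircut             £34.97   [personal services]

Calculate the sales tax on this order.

£37.69

Bottle of rosé £11.06: alcohol → 9% → £0.9954
Office chair £376.36: furniture, £200.00 or more → 9.75% → £36.6951
Wall mirror £56.17: furniture, under £200.00 → 0% → £0.00
Haircut £34.97: personal services → 0% → £0.00
Unrounded tax sum = £37.6905 → £37.69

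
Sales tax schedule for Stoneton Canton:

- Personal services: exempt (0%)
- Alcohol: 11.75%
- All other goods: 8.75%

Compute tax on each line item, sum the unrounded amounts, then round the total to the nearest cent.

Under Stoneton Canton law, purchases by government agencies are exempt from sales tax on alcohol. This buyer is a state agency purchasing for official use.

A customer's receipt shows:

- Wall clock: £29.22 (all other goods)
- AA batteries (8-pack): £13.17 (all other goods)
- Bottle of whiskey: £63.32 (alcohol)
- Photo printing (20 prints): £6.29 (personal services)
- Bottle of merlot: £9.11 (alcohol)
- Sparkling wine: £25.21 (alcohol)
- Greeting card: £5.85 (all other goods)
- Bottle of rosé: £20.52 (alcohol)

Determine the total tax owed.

£4.22

Wall clock £29.22: all other goods → 8.75% → £2.55675
AA batteries (8-pack) £13.17: all other goods → 8.75% → £1.152375
Bottle of whiskey £63.32: alcohol, buyer-exempt → 0% → £0.00
Photo printing (20 prints) £6.29: personal services → 0% → £0.00
Bottle of merlot £9.11: alcohol, buyer-exempt → 0% → £0.00
Sparkling wine £25.21: alcohol, buyer-exempt → 0% → £0.00
Greeting card £5.85: all other goods → 8.75% → £0.511875
Bottle of rosé £20.52: alcohol, buyer-exempt → 0% → £0.00
Unrounded tax sum = £4.221 → £4.22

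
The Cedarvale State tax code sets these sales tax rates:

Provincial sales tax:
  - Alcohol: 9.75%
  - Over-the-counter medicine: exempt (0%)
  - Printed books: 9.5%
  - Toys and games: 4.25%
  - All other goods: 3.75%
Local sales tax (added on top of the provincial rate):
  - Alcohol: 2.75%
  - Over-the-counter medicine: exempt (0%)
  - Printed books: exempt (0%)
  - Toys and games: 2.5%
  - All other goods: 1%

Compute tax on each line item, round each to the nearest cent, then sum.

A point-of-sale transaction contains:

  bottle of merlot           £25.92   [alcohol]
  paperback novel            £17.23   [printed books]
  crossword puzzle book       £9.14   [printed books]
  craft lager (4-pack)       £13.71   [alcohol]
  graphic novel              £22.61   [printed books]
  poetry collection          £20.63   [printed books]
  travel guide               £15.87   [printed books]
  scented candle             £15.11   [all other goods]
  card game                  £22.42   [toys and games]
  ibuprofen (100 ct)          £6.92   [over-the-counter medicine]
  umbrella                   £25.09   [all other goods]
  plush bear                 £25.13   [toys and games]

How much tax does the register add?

Bottle of merlot £25.92: alcohol → 9.75% + 2.75% local = 12.5% → £3.24
Paperback novel £17.23: printed books → 9.5% + 0% local = 9.5% → £1.64
Crossword puzzle book £9.14: printed books → 9.5% + 0% local = 9.5% → £0.87
Craft lager (4-pack) £13.71: alcohol → 9.75% + 2.75% local = 12.5% → £1.71
Graphic novel £22.61: printed books → 9.5% + 0% local = 9.5% → £2.15
Poetry collection £20.63: printed books → 9.5% + 0% local = 9.5% → £1.96
Travel guide £15.87: printed books → 9.5% + 0% local = 9.5% → £1.51
Scented candle £15.11: all other goods → 3.75% + 1% local = 4.75% → £0.72
Card game £22.42: toys and games → 4.25% + 2.5% local = 6.75% → £1.51
Ibuprofen (100 ct) £6.92: over-the-counter medicine → 0% + 0% local = 0% → £0.00
Umbrella £25.09: all other goods → 3.75% + 1% local = 4.75% → £1.19
Plush bear £25.13: toys and games → 4.25% + 2.5% local = 6.75% → £1.70
Total tax = £3.24 + £1.64 + £0.87 + £1.71 + £2.15 + £1.96 + £1.51 + £0.72 + £1.51 + £1.19 + £1.70 = £18.20

£18.20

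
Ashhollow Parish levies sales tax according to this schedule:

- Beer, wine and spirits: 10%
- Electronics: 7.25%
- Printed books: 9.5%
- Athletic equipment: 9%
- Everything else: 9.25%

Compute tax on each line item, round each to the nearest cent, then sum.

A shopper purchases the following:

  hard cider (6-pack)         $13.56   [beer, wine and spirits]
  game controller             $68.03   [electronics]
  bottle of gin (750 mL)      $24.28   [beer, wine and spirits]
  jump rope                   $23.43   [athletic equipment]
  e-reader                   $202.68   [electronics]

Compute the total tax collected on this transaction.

$25.52

Hard cider (6-pack) $13.56: beer, wine and spirits → 10% → $1.36
Game controller $68.03: electronics → 7.25% → $4.93
Bottle of gin (750 mL) $24.28: beer, wine and spirits → 10% → $2.43
Jump rope $23.43: athletic equipment → 9% → $2.11
E-reader $202.68: electronics → 7.25% → $14.69
Total tax = $1.36 + $4.93 + $2.43 + $2.11 + $14.69 = $25.52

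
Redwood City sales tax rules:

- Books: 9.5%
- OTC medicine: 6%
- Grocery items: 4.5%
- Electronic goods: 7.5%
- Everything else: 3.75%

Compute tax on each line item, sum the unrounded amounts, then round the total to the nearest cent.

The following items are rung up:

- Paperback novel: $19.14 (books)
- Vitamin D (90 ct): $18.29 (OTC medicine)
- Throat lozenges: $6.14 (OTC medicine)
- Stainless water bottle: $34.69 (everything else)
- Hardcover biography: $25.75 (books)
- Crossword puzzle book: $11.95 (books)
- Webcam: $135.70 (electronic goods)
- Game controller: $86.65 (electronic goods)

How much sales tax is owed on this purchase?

Paperback novel $19.14: books → 9.5% → $1.8183
Vitamin D (90 ct) $18.29: OTC medicine → 6% → $1.0974
Throat lozenges $6.14: OTC medicine → 6% → $0.3684
Stainless water bottle $34.69: everything else → 3.75% → $1.300875
Hardcover biography $25.75: books → 9.5% → $2.44625
Crossword puzzle book $11.95: books → 9.5% → $1.13525
Webcam $135.70: electronic goods → 7.5% → $10.1775
Game controller $86.65: electronic goods → 7.5% → $6.49875
Unrounded tax sum = $24.842725 → $24.84

$24.84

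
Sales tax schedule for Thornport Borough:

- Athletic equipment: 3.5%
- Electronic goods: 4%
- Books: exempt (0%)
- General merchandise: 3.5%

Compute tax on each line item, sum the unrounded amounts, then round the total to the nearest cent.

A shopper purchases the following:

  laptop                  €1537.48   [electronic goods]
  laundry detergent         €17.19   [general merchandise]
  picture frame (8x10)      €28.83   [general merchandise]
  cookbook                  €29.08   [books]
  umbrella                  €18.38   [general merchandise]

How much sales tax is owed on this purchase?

Laptop €1537.48: electronic goods → 4% → €61.4992
Laundry detergent €17.19: general merchandise → 3.5% → €0.60165
Picture frame (8x10) €28.83: general merchandise → 3.5% → €1.00905
Cookbook €29.08: books → 0% → €0.00
Umbrella €18.38: general merchandise → 3.5% → €0.6433
Unrounded tax sum = €63.7532 → €63.75

€63.75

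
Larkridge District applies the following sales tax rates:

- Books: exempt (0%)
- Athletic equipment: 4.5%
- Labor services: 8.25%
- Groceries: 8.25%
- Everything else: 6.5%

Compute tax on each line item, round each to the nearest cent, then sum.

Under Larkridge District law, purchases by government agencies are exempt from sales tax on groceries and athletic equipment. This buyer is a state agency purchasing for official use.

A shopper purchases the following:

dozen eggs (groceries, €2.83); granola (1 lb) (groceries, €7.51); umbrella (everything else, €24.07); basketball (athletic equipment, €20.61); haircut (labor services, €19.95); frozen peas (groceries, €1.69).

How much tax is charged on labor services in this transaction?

€1.65

Haircut €19.95: labor services → 8.25% → €1.65
Tax on labor services = €1.65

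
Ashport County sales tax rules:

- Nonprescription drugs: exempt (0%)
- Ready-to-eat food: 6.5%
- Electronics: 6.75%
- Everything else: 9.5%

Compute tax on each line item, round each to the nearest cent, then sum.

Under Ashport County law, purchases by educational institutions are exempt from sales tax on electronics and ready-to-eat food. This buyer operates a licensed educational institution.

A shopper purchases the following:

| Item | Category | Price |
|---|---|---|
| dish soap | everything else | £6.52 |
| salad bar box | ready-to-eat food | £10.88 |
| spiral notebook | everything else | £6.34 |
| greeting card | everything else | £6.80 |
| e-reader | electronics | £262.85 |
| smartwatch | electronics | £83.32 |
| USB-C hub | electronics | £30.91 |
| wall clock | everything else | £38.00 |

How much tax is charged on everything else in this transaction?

£5.48

Dish soap £6.52: everything else → 9.5% → £0.62
Spiral notebook £6.34: everything else → 9.5% → £0.60
Greeting card £6.80: everything else → 9.5% → £0.65
Wall clock £38.00: everything else → 9.5% → £3.61
Tax on everything else = £0.62 + £0.60 + £0.65 + £3.61 = £5.48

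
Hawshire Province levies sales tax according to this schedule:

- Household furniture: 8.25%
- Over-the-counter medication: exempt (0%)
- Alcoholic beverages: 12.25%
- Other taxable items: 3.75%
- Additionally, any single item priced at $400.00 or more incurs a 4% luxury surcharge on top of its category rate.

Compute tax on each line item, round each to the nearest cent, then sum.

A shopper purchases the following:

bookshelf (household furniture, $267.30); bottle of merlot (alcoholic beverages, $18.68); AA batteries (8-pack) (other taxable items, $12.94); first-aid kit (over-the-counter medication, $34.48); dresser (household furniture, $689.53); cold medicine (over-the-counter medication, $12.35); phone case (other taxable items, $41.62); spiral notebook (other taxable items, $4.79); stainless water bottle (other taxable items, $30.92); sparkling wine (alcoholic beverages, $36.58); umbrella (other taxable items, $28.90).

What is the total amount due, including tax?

$1295.85

Bookshelf $267.30: household furniture → 8.25% → $22.05
Bottle of merlot $18.68: alcoholic beverages → 12.25% → $2.29
AA batteries (8-pack) $12.94: other taxable items → 3.75% → $0.49
First-aid kit $34.48: over-the-counter medication → 0% → $0.00
Dresser $689.53: household furniture → 8.25% + 4% surcharge = 12.25% → $84.47
Cold medicine $12.35: over-the-counter medication → 0% → $0.00
Phone case $41.62: other taxable items → 3.75% → $1.56
Spiral notebook $4.79: other taxable items → 3.75% → $0.18
Stainless water bottle $30.92: other taxable items → 3.75% → $1.16
Sparkling wine $36.58: alcoholic beverages → 12.25% → $4.48
Umbrella $28.90: other taxable items → 3.75% → $1.08
Subtotal = $1178.09; tax = $117.76; total due = $1295.85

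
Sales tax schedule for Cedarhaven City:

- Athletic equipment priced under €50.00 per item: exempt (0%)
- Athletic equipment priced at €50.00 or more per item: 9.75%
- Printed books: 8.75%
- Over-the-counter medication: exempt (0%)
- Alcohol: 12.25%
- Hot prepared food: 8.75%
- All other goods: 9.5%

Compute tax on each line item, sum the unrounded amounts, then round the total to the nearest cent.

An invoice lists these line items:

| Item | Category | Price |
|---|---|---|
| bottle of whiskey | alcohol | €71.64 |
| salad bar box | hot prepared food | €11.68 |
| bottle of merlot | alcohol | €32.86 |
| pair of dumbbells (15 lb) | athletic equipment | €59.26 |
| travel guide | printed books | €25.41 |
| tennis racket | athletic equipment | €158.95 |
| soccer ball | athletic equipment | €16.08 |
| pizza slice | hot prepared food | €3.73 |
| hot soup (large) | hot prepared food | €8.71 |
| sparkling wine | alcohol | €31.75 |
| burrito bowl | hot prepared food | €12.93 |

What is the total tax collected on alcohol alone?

€16.69

Bottle of whiskey €71.64: alcohol → 12.25% → €8.7759
Bottle of merlot €32.86: alcohol → 12.25% → €4.02535
Sparkling wine €31.75: alcohol → 12.25% → €3.889375
Tax on alcohol: unrounded sum = €16.690625 → €16.69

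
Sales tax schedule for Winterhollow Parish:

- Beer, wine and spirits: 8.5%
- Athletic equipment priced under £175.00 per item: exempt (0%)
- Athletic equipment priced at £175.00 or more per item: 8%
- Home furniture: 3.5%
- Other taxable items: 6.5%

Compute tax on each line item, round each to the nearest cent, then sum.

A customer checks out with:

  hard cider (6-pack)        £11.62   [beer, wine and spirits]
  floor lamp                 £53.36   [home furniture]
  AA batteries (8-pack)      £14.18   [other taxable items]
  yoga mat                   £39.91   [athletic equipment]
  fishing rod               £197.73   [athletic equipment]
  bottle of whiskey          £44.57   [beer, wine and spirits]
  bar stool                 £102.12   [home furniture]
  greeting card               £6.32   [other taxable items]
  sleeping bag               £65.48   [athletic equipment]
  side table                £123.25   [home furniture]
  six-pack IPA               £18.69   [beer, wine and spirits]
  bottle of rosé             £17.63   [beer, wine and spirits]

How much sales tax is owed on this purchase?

£34.77

Hard cider (6-pack) £11.62: beer, wine and spirits → 8.5% → £0.99
Floor lamp £53.36: home furniture → 3.5% → £1.87
AA batteries (8-pack) £14.18: other taxable items → 6.5% → £0.92
Yoga mat £39.91: athletic equipment, under £175.00 → 0% → £0.00
Fishing rod £197.73: athletic equipment, £175.00 or more → 8% → £15.82
Bottle of whiskey £44.57: beer, wine and spirits → 8.5% → £3.79
Bar stool £102.12: home furniture → 3.5% → £3.57
Greeting card £6.32: other taxable items → 6.5% → £0.41
Sleeping bag £65.48: athletic equipment, under £175.00 → 0% → £0.00
Side table £123.25: home furniture → 3.5% → £4.31
Six-pack IPA £18.69: beer, wine and spirits → 8.5% → £1.59
Bottle of rosé £17.63: beer, wine and spirits → 8.5% → £1.50
Total tax = £0.99 + £1.87 + £0.92 + £15.82 + £3.79 + £3.57 + £0.41 + £4.31 + £1.59 + £1.50 = £34.77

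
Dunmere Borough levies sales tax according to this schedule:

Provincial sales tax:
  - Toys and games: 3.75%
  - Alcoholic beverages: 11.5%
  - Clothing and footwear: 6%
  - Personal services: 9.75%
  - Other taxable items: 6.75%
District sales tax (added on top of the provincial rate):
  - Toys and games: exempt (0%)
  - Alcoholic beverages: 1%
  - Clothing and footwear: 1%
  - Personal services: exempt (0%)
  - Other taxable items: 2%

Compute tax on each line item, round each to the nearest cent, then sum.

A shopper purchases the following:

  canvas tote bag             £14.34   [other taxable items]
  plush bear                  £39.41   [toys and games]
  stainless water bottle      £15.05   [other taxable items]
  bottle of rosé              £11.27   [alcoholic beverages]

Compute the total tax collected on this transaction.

Canvas tote bag £14.34: other taxable items → 6.75% + 2% district = 8.75% → £1.25
Plush bear £39.41: toys and games → 3.75% + 0% district = 3.75% → £1.48
Stainless water bottle £15.05: other taxable items → 6.75% + 2% district = 8.75% → £1.32
Bottle of rosé £11.27: alcoholic beverages → 11.5% + 1% district = 12.5% → £1.41
Total tax = £1.25 + £1.48 + £1.32 + £1.41 = £5.46

£5.46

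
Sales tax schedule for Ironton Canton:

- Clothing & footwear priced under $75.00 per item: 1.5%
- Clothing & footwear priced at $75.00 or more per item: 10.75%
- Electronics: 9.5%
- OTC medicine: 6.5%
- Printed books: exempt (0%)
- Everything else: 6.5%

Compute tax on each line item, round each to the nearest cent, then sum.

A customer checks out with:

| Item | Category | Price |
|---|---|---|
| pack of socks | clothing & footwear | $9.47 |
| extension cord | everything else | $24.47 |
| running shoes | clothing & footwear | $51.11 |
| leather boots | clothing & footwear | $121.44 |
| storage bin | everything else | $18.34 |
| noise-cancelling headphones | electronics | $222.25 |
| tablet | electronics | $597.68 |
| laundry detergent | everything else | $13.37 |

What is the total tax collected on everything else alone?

$3.65

Extension cord $24.47: everything else → 6.5% → $1.59
Storage bin $18.34: everything else → 6.5% → $1.19
Laundry detergent $13.37: everything else → 6.5% → $0.87
Tax on everything else = $1.59 + $1.19 + $0.87 = $3.65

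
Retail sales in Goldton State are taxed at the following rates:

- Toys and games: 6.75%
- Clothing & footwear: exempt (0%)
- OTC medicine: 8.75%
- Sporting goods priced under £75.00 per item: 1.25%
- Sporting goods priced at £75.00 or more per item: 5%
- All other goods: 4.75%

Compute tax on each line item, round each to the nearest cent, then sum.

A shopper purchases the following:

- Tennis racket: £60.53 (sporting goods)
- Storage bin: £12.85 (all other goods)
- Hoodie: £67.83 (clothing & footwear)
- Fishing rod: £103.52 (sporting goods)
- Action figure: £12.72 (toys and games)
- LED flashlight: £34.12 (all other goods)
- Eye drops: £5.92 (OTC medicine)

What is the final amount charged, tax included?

Tennis racket £60.53: sporting goods, under £75.00 → 1.25% → £0.76
Storage bin £12.85: all other goods → 4.75% → £0.61
Hoodie £67.83: clothing & footwear → 0% → £0.00
Fishing rod £103.52: sporting goods, £75.00 or more → 5% → £5.18
Action figure £12.72: toys and games → 6.75% → £0.86
LED flashlight £34.12: all other goods → 4.75% → £1.62
Eye drops £5.92: OTC medicine → 8.75% → £0.52
Subtotal = £297.49; tax = £9.55; total due = £307.04

£307.04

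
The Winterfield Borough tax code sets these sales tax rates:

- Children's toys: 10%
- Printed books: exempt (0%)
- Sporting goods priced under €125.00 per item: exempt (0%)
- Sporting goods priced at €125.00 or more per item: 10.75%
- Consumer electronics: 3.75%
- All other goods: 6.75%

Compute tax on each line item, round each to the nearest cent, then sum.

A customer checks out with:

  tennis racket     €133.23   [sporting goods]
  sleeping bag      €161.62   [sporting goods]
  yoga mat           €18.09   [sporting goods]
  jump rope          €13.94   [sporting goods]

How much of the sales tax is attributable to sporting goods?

€31.69

Tennis racket €133.23: sporting goods, €125.00 or more → 10.75% → €14.32
Sleeping bag €161.62: sporting goods, €125.00 or more → 10.75% → €17.37
Yoga mat €18.09: sporting goods, under €125.00 → 0% → €0.00
Jump rope €13.94: sporting goods, under €125.00 → 0% → €0.00
Tax on sporting goods = €14.32 + €17.37 + €0.00 + €0.00 = €31.69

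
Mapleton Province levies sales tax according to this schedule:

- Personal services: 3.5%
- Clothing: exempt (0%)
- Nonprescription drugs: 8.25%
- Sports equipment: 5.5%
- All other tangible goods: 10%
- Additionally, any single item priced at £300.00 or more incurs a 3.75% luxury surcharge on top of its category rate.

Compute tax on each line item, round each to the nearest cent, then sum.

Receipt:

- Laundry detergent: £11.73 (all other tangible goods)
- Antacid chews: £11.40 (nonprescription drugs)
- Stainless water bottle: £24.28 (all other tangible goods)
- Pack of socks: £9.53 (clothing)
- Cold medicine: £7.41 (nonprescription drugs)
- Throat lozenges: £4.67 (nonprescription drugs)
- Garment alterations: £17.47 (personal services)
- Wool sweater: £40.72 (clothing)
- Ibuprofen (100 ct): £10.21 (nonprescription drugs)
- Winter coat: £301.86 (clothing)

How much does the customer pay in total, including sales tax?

Laundry detergent £11.73: all other tangible goods → 10% → £1.17
Antacid chews £11.40: nonprescription drugs → 8.25% → £0.94
Stainless water bottle £24.28: all other tangible goods → 10% → £2.43
Pack of socks £9.53: clothing → 0% → £0.00
Cold medicine £7.41: nonprescription drugs → 8.25% → £0.61
Throat lozenges £4.67: nonprescription drugs → 8.25% → £0.39
Garment alterations £17.47: personal services → 3.5% → £0.61
Wool sweater £40.72: clothing → 0% → £0.00
Ibuprofen (100 ct) £10.21: nonprescription drugs → 8.25% → £0.84
Winter coat £301.86: clothing → 0% + 3.75% surcharge = 3.75% → £11.32
Subtotal = £439.28; tax = £18.31; total due = £457.59

£457.59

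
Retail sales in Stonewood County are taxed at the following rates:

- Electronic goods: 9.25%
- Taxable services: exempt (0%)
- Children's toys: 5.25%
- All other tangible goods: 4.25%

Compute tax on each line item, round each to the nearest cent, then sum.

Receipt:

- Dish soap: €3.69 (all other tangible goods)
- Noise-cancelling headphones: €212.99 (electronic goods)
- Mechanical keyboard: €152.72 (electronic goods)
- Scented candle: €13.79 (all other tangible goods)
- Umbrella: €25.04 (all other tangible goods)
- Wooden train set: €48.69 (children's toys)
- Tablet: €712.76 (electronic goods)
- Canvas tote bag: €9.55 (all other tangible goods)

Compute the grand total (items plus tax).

Dish soap €3.69: all other tangible goods → 4.25% → €0.16
Noise-cancelling headphones €212.99: electronic goods → 9.25% → €19.70
Mechanical keyboard €152.72: electronic goods → 9.25% → €14.13
Scented candle €13.79: all other tangible goods → 4.25% → €0.59
Umbrella €25.04: all other tangible goods → 4.25% → €1.06
Wooden train set €48.69: children's toys → 5.25% → €2.56
Tablet €712.76: electronic goods → 9.25% → €65.93
Canvas tote bag €9.55: all other tangible goods → 4.25% → €0.41
Subtotal = €1179.23; tax = €104.54; total due = €1283.77

€1283.77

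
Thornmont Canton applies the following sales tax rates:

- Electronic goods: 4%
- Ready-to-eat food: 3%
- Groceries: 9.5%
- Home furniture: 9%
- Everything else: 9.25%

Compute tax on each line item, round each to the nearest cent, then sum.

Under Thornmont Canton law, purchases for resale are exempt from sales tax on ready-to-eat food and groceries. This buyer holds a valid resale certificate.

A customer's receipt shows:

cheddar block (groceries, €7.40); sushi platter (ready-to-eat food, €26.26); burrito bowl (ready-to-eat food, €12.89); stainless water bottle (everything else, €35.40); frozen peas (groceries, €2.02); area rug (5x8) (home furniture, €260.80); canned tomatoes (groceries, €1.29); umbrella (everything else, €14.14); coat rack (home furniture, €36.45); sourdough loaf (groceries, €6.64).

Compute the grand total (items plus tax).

€434.62

Cheddar block €7.40: groceries, buyer-exempt → 0% → €0.00
Sushi platter €26.26: ready-to-eat food, buyer-exempt → 0% → €0.00
Burrito bowl €12.89: ready-to-eat food, buyer-exempt → 0% → €0.00
Stainless water bottle €35.40: everything else → 9.25% → €3.27
Frozen peas €2.02: groceries, buyer-exempt → 0% → €0.00
Area rug (5x8) €260.80: home furniture → 9% → €23.47
Canned tomatoes €1.29: groceries, buyer-exempt → 0% → €0.00
Umbrella €14.14: everything else → 9.25% → €1.31
Coat rack €36.45: home furniture → 9% → €3.28
Sourdough loaf €6.64: groceries, buyer-exempt → 0% → €0.00
Subtotal = €403.29; tax = €31.33; total due = €434.62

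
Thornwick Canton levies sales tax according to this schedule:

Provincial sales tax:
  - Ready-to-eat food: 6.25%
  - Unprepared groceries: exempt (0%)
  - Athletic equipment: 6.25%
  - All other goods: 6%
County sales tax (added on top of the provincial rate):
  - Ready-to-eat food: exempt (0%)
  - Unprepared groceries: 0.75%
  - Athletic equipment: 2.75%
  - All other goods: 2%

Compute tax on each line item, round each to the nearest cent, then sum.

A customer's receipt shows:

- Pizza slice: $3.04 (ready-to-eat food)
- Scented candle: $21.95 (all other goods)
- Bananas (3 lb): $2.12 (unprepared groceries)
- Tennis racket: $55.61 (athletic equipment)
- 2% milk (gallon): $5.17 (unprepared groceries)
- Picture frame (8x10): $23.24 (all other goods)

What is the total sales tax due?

$8.87

Pizza slice $3.04: ready-to-eat food → 6.25% + 0% county = 6.25% → $0.19
Scented candle $21.95: all other goods → 6% + 2% county = 8% → $1.76
Bananas (3 lb) $2.12: unprepared groceries → 0% + 0.75% county = 0.75% → $0.02
Tennis racket $55.61: athletic equipment → 6.25% + 2.75% county = 9% → $5.00
2% milk (gallon) $5.17: unprepared groceries → 0% + 0.75% county = 0.75% → $0.04
Picture frame (8x10) $23.24: all other goods → 6% + 2% county = 8% → $1.86
Total tax = $0.19 + $1.76 + $0.02 + $5.00 + $0.04 + $1.86 = $8.87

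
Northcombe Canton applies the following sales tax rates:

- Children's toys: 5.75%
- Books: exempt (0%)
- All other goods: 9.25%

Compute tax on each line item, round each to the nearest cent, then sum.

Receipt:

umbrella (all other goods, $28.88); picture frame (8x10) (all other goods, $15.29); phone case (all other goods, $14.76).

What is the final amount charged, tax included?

$64.38

Umbrella $28.88: all other goods → 9.25% → $2.67
Picture frame (8x10) $15.29: all other goods → 9.25% → $1.41
Phone case $14.76: all other goods → 9.25% → $1.37
Subtotal = $58.93; tax = $5.45; total due = $64.38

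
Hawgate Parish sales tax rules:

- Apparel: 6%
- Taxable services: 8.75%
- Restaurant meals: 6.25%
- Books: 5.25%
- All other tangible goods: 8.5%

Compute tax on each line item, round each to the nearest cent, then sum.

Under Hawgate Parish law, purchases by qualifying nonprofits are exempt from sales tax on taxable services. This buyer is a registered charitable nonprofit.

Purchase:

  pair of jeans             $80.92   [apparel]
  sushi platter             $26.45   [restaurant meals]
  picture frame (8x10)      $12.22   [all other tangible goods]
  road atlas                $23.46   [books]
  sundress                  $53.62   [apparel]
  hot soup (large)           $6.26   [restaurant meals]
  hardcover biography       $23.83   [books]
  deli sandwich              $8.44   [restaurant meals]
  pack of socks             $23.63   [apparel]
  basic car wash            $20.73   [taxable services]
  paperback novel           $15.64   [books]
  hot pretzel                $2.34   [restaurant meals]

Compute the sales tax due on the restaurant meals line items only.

Sushi platter $26.45: restaurant meals → 6.25% → $1.65
Hot soup (large) $6.26: restaurant meals → 6.25% → $0.39
Deli sandwich $8.44: restaurant meals → 6.25% → $0.53
Hot pretzel $2.34: restaurant meals → 6.25% → $0.15
Tax on restaurant meals = $1.65 + $0.39 + $0.53 + $0.15 = $2.72

$2.72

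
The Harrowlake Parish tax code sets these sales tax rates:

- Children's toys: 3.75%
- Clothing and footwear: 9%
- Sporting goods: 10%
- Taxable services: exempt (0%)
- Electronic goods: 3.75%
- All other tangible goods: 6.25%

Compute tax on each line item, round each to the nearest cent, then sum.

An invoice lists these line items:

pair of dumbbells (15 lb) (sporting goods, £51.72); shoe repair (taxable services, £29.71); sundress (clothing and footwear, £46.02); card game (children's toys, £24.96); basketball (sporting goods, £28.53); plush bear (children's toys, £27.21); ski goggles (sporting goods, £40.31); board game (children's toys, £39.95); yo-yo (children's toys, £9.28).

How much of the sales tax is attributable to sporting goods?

Pair of dumbbells (15 lb) £51.72: sporting goods → 10% → £5.17
Basketball £28.53: sporting goods → 10% → £2.85
Ski goggles £40.31: sporting goods → 10% → £4.03
Tax on sporting goods = £5.17 + £2.85 + £4.03 = £12.05

£12.05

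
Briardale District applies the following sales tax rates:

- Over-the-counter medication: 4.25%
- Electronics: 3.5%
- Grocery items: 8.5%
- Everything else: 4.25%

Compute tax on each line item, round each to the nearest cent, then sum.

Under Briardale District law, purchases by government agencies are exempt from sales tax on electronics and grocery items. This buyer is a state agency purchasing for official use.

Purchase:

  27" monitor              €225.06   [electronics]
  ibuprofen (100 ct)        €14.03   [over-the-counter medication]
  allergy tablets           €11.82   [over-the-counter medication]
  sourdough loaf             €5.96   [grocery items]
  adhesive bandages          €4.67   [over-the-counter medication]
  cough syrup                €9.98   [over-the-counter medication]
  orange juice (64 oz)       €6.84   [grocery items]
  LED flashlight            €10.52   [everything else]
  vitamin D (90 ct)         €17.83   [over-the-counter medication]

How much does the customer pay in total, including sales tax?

€309.64

27" monitor €225.06: electronics, buyer-exempt → 0% → €0.00
Ibuprofen (100 ct) €14.03: over-the-counter medication → 4.25% → €0.60
Allergy tablets €11.82: over-the-counter medication → 4.25% → €0.50
Sourdough loaf €5.96: grocery items, buyer-exempt → 0% → €0.00
Adhesive bandages €4.67: over-the-counter medication → 4.25% → €0.20
Cough syrup €9.98: over-the-counter medication → 4.25% → €0.42
Orange juice (64 oz) €6.84: grocery items, buyer-exempt → 0% → €0.00
LED flashlight €10.52: everything else → 4.25% → €0.45
Vitamin D (90 ct) €17.83: over-the-counter medication → 4.25% → €0.76
Subtotal = €306.71; tax = €2.93; total due = €309.64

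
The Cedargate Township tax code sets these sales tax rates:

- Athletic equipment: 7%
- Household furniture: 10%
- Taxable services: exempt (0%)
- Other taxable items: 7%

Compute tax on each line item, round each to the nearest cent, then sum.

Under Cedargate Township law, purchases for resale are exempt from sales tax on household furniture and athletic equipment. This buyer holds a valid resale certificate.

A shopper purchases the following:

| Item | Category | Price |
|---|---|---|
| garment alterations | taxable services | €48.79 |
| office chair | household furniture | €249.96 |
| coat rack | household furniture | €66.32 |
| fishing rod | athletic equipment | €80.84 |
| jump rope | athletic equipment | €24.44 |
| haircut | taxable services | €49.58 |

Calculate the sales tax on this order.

€0.00

Garment alterations €48.79: taxable services → 0% → €0.00
Office chair €249.96: household furniture, buyer-exempt → 0% → €0.00
Coat rack €66.32: household furniture, buyer-exempt → 0% → €0.00
Fishing rod €80.84: athletic equipment, buyer-exempt → 0% → €0.00
Jump rope €24.44: athletic equipment, buyer-exempt → 0% → €0.00
Haircut €49.58: taxable services → 0% → €0.00
Total tax = €0.00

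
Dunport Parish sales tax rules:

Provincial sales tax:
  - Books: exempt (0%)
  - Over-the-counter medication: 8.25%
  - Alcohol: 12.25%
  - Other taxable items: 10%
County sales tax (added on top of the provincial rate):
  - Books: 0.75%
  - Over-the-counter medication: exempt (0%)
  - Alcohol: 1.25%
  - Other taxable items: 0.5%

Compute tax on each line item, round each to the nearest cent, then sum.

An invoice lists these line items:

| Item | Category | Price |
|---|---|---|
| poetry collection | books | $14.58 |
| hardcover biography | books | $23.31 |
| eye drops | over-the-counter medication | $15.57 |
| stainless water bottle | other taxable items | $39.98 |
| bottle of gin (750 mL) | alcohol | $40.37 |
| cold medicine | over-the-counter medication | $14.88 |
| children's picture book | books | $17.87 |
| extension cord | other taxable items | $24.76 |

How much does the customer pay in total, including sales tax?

Poetry collection $14.58: books → 0% + 0.75% county = 0.75% → $0.11
Hardcover biography $23.31: books → 0% + 0.75% county = 0.75% → $0.17
Eye drops $15.57: over-the-counter medication → 8.25% + 0% county = 8.25% → $1.28
Stainless water bottle $39.98: other taxable items → 10% + 0.5% county = 10.5% → $4.20
Bottle of gin (750 mL) $40.37: alcohol → 12.25% + 1.25% county = 13.5% → $5.45
Cold medicine $14.88: over-the-counter medication → 8.25% + 0% county = 8.25% → $1.23
Children's picture book $17.87: books → 0% + 0.75% county = 0.75% → $0.13
Extension cord $24.76: other taxable items → 10% + 0.5% county = 10.5% → $2.60
Subtotal = $191.32; tax = $15.17; total due = $206.49

$206.49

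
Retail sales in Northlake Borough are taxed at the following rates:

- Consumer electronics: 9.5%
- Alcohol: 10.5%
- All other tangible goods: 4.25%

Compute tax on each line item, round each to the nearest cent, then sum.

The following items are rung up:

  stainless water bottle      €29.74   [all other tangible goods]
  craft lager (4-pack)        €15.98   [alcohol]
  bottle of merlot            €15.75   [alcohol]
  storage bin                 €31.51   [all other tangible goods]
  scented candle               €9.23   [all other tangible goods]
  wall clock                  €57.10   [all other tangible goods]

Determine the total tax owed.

€8.75

Stainless water bottle €29.74: all other tangible goods → 4.25% → €1.26
Craft lager (4-pack) €15.98: alcohol → 10.5% → €1.68
Bottle of merlot €15.75: alcohol → 10.5% → €1.65
Storage bin €31.51: all other tangible goods → 4.25% → €1.34
Scented candle €9.23: all other tangible goods → 4.25% → €0.39
Wall clock €57.10: all other tangible goods → 4.25% → €2.43
Total tax = €1.26 + €1.68 + €1.65 + €1.34 + €0.39 + €2.43 = €8.75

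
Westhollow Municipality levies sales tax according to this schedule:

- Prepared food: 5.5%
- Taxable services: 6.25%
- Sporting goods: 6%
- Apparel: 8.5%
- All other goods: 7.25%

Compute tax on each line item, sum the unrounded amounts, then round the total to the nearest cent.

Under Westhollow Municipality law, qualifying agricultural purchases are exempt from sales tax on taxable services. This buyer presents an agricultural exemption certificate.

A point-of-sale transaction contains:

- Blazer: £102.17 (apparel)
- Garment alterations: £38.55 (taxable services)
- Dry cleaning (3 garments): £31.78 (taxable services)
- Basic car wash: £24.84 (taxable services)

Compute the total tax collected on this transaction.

Blazer £102.17: apparel → 8.5% → £8.68445
Garment alterations £38.55: taxable services, buyer-exempt → 0% → £0.00
Dry cleaning (3 garments) £31.78: taxable services, buyer-exempt → 0% → £0.00
Basic car wash £24.84: taxable services, buyer-exempt → 0% → £0.00
Unrounded tax sum = £8.68445 → £8.68

£8.68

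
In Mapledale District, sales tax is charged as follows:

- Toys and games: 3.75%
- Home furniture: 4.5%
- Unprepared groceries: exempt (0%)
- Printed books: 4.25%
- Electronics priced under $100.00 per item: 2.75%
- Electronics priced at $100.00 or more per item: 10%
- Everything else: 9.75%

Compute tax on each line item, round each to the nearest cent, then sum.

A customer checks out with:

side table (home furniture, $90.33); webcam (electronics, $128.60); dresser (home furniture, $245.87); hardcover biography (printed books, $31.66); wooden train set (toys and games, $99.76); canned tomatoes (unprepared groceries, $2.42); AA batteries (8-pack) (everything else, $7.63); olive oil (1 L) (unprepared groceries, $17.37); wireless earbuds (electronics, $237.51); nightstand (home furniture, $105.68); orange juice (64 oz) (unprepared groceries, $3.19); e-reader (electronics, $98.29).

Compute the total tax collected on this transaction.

$65.02

Side table $90.33: home furniture → 4.5% → $4.06
Webcam $128.60: electronics, $100.00 or more → 10% → $12.86
Dresser $245.87: home furniture → 4.5% → $11.06
Hardcover biography $31.66: printed books → 4.25% → $1.35
Wooden train set $99.76: toys and games → 3.75% → $3.74
Canned tomatoes $2.42: unprepared groceries → 0% → $0.00
AA batteries (8-pack) $7.63: everything else → 9.75% → $0.74
Olive oil (1 L) $17.37: unprepared groceries → 0% → $0.00
Wireless earbuds $237.51: electronics, $100.00 or more → 10% → $23.75
Nightstand $105.68: home furniture → 4.5% → $4.76
Orange juice (64 oz) $3.19: unprepared groceries → 0% → $0.00
E-reader $98.29: electronics, under $100.00 → 2.75% → $2.70
Total tax = $4.06 + $12.86 + $11.06 + $1.35 + $3.74 + $0.74 + $23.75 + $4.76 + $2.70 = $65.02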